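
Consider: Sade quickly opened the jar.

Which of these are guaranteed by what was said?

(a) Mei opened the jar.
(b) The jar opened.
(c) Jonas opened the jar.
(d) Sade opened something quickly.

(a) Not entailed — the passage has Sade opening the jar, not Mei.
(b) Entailed — 'Sade opened the jar' is causative; it entails the inchoative 'the jar opened'.
(c) Not entailed — the passage has Sade opening the jar, not Jonas.
(d) Entailed — the original entails any weakening of itself; this just generalizes the patient.

(b), (d)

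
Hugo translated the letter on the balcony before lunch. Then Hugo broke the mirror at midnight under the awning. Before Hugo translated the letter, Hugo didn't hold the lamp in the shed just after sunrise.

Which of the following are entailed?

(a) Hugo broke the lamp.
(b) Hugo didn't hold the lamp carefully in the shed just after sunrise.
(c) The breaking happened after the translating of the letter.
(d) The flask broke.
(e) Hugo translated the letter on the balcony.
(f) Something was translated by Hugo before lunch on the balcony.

(a) Not entailed — Hugo broke the mirror, not the lamp; the lamp belongs to the holding event.
(b) Entailed — under negation, adding a further restriction is entailed: if no such holding event occurred, none occurred carefully either.
(c) Entailed — the narrative places the translating before the breaking.
(d) Not entailed — the mirror is what broke, not the flask.
(e) Entailed — the original entails any weakening of itself; this just drops 'before lunch'.
(f) Entailed — generalizing the patient leaves a sub-description the original still satisfies.

(b), (c), (e), (f)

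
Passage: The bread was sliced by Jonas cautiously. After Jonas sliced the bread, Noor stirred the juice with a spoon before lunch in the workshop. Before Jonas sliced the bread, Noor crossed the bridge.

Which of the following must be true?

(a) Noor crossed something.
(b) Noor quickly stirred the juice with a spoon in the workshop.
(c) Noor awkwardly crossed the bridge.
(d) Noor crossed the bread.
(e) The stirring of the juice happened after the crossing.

(a), (e)

(a) Entailed — every conjunct here is already in the original crossing event.
(b) Not entailed — 'quickly' adds information not in the original event.
(c) Not entailed — 'awkwardly' adds information not in the original event.
(d) Not entailed — Noor crossed the bridge, not the bread; the bread belongs to the slicing event.
(e) Entailed — the narrative places the crossing before the stirring.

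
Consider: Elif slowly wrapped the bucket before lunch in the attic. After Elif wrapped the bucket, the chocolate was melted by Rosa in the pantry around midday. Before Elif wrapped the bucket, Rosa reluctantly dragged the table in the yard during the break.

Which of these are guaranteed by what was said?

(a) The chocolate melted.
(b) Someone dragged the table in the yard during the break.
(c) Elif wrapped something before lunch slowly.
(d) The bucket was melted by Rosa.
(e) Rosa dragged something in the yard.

(a), (b), (c), (e)

(a) Entailed — 'Rosa melted the chocolate' is causative; it entails the inchoative 'the chocolate melted'.
(b) Entailed — dropping 'reluctantly' and generalizing the agent leaves a sub-description the original still satisfies.
(c) Entailed — the original entails any weakening of itself; this just drops 'in the attic' and generalizes the patient.
(d) Not entailed — Rosa melted the chocolate, not the bucket; the bucket belongs to the wrapping event.
(e) Entailed — the original entails any weakening of itself; this just drops 'reluctantly', 'during the break' and generalizes the patient.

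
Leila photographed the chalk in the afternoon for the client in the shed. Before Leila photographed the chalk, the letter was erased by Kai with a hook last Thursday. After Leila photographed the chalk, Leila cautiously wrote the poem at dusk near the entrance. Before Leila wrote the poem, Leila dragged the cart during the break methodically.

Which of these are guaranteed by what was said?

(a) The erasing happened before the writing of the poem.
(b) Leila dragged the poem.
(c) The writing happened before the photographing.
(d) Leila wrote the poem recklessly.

(a)

(a) Entailed — the narrative places the erasing before the writing.
(b) Not entailed — Leila dragged the cart, not the poem; the poem belongs to the writing event.
(c) Not entailed — the narrative places the photographing before the writing, not after.
(d) Not entailed — 'recklessly' adds a manner not in (and inconsistent with) the original.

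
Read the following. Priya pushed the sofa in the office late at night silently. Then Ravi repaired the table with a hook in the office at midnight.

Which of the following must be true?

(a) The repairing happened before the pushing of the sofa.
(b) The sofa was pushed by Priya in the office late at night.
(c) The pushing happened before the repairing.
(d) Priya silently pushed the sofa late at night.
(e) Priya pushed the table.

(b), (c), (d)

(a) Not entailed — the narrative places the pushing before the repairing, not after.
(b) Entailed — the original entails any weakening of itself; this just drops 'silently'.
(c) Entailed — the narrative places the pushing before the repairing.
(d) Entailed — this follows by dropping conjuncts from the pushing event's description.
(e) Not entailed — Priya pushed the sofa, not the table; the table belongs to the repairing event.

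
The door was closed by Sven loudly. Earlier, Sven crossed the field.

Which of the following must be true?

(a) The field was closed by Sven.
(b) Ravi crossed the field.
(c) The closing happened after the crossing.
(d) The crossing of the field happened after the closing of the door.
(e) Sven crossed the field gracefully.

(a) Not entailed — Sven closed the door, not the field; the field belongs to the crossing event.
(b) Not entailed — the passage has Sven crossing the field, not Ravi.
(c) Entailed — the narrative places the crossing before the closing.
(d) Not entailed — the narrative places the crossing before the closing, not after.
(e) Not entailed — 'gracefully' adds information not in the original event.

(c)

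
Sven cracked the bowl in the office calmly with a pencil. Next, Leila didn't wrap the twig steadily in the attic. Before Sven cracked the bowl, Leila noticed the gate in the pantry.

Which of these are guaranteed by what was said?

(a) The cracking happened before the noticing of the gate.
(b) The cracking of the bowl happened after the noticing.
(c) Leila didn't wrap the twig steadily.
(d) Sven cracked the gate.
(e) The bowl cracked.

(a) Not entailed — the narrative places the noticing before the cracking, not after.
(b) Entailed — the narrative places the noticing before the cracking.
(c) Not entailed — dropping 'in the attic' under negation is not valid — the original leaves open that Leila wrapped the twig some other way.
(d) Not entailed — Sven cracked the bowl, not the gate; the gate belongs to the noticing event.
(e) Entailed — 'Sven cracked the bowl' is causative; it entails the inchoative 'the bowl cracked'.

(b), (e)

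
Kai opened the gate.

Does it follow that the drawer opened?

no

Nothing is said about any drawer; only the gate is affected.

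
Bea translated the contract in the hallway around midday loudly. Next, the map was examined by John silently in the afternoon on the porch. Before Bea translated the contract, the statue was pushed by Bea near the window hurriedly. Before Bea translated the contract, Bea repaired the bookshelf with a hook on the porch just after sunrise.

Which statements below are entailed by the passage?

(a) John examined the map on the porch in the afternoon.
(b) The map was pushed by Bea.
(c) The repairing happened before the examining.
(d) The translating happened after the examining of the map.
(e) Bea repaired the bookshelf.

(a), (c), (e)

(a) Entailed — this follows by dropping conjuncts from the examining event's description.
(b) Not entailed — Bea pushed the statue, not the map; the map belongs to the examining event.
(c) Entailed — the narrative places the repairing before the examining.
(d) Not entailed — the narrative places the translating before the examining, not after.
(e) Entailed — every conjunct here is already in the original repairing event.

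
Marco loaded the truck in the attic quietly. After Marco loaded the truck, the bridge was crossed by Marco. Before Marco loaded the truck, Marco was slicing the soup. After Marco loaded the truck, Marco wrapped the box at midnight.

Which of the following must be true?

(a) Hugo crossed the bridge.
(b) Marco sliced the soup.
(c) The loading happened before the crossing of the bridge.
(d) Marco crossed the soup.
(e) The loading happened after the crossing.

(a) Not entailed — the passage has Marco crossing the bridge, not Hugo.
(b) Not entailed — 'was slicing' is progressive on an accomplishment; it does not entail the completed 'sliced'.
(c) Entailed — the narrative places the loading before the crossing.
(d) Not entailed — Marco crossed the bridge, not the soup; the soup belongs to the slicing event.
(e) Not entailed — the narrative places the loading before the crossing, not after.

(c)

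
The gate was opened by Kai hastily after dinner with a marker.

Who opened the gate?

'Kai' marks the agent of the opening event.

Kai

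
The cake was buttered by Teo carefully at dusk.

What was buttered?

the cake

'the cake' marks the patient of the buttering event.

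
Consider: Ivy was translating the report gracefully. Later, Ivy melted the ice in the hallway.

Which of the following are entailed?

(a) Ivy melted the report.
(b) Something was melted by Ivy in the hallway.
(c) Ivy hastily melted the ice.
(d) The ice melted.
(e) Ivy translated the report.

(a) Not entailed — Ivy melted the ice, not the report; the report belongs to the translating event.
(b) Entailed — every conjunct here is already in the original melting event.
(c) Not entailed — 'hastily' adds information not in the original event.
(d) Entailed — 'Ivy melted the ice' is causative; it entails the inchoative 'the ice melted'.
(e) Not entailed — 'was translating' is progressive on an accomplishment; it does not entail the completed 'translated'.

(b), (d)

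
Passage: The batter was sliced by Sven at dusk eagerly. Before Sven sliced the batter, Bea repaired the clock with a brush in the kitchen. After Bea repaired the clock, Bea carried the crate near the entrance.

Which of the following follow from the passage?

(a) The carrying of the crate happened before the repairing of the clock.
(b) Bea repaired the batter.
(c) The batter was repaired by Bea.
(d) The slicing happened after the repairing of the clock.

(d)

(a) Not entailed — the narrative places the repairing before the carrying, not after.
(b) Not entailed — Bea repaired the clock, not the batter; the batter belongs to the slicing event.
(c) Not entailed — Bea repaired the clock, not the batter; the batter belongs to the slicing event.
(d) Entailed — the narrative places the repairing before the slicing.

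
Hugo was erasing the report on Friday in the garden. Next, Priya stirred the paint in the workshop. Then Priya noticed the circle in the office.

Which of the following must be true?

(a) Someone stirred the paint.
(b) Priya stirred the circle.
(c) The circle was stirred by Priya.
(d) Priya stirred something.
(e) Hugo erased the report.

(a), (d)

(a) Entailed — every conjunct here is already in the original stirring event.
(b) Not entailed — Priya stirred the paint, not the circle; the circle belongs to the noticing event.
(c) Not entailed — Priya stirred the paint, not the circle; the circle belongs to the noticing event.
(d) Entailed — this follows by dropping conjuncts from the stirring event's description.
(e) Not entailed — 'was erasing' is progressive on an accomplishment; it does not entail the completed 'erased'.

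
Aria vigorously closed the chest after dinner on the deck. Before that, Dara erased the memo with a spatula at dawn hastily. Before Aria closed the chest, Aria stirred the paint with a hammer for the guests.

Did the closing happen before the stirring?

The narrative orders the stirring before the closing.

no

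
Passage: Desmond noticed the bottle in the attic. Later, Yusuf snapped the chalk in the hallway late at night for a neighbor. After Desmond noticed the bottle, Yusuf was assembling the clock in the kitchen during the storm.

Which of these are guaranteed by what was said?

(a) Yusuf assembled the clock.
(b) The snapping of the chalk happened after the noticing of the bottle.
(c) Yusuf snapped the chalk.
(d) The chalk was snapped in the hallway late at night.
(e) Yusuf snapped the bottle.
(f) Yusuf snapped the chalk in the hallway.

(b), (c), (d), (f)

(a) Not entailed — 'was assembling' is progressive on an accomplishment; it does not entail the completed 'assembled'.
(b) Entailed — the narrative places the noticing before the snapping.
(c) Entailed — the original entails any weakening of itself; this just drops 'in the hallway', 'late at night', 'for a neighbor'.
(d) Entailed — every conjunct here is already in the original snapping event.
(e) Not entailed — Yusuf snapped the chalk, not the bottle; the bottle belongs to the noticing event.
(f) Entailed — every conjunct here is already in the original snapping event.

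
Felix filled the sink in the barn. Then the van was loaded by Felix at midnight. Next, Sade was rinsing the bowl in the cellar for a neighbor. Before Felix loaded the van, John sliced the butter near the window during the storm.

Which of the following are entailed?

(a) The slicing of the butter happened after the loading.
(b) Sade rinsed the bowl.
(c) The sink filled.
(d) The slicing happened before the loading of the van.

(b), (c), (d)

(a) Not entailed — the narrative places the slicing before the loading, not after.
(b) Entailed — 'rinse' is an activity; 'was rinsing' entails that some rinsing happened, so 'rinsed' holds.
(c) Entailed — 'Felix filled the sink' is causative; it entails the inchoative 'the sink filled'.
(d) Entailed — the narrative places the slicing before the loading.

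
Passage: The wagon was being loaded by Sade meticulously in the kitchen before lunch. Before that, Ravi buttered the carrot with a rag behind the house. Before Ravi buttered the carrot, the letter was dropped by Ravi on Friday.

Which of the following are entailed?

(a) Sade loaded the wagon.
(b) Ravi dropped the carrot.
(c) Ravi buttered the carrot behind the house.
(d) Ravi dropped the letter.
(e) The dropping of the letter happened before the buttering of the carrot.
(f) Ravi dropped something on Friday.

(a) Not entailed — 'was loading' is progressive on an accomplishment; it does not entail the completed 'loaded'.
(b) Not entailed — Ravi dropped the letter, not the carrot; the carrot belongs to the buttering event.
(c) Entailed — every conjunct here is already in the original buttering event.
(d) Entailed — the original entails any weakening of itself; this just drops 'on Friday'.
(e) Entailed — the narrative places the dropping before the buttering.
(f) Entailed — the original entails any weakening of itself; this just generalizes the patient.

(c), (d), (e), (f)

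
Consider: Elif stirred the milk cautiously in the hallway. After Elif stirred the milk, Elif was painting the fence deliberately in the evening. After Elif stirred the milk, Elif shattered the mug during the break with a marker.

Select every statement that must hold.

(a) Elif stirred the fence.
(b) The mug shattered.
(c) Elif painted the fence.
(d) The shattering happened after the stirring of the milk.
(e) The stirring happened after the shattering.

(a) Not entailed — Elif stirred the milk, not the fence; the fence belongs to the painting event.
(b) Entailed — 'Elif shattered the mug' is causative; it entails the inchoative 'the mug shattered'.
(c) Not entailed — 'was painting' is progressive on an accomplishment; it does not entail the completed 'painted'.
(d) Entailed — the narrative places the stirring before the shattering.
(e) Not entailed — the narrative places the stirring before the shattering, not after.

(b), (d)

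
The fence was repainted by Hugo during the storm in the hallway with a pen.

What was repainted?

'the fence' marks the patient of the repainting event.

the fence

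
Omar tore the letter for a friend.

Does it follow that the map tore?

Nothing is said about any map; only the letter is affected.

no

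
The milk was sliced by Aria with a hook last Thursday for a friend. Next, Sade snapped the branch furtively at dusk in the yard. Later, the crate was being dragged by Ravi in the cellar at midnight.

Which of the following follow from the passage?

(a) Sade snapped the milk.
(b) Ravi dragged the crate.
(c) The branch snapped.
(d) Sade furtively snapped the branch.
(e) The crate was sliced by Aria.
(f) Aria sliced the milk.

(a) Not entailed — Sade snapped the branch, not the milk; the milk belongs to the slicing event.
(b) Entailed — 'drag' is an activity; 'was dragging' entails that some dragging happened, so 'dragged' holds.
(c) Entailed — 'Sade snapped the branch' is causative; it entails the inchoative 'the branch snapped'.
(d) Entailed — this follows by dropping conjuncts from the snapping event's description.
(e) Not entailed — Aria sliced the milk, not the crate; the crate belongs to the dragging event.
(f) Entailed — this follows by dropping conjuncts from the slicing event's description.

(b), (c), (d), (f)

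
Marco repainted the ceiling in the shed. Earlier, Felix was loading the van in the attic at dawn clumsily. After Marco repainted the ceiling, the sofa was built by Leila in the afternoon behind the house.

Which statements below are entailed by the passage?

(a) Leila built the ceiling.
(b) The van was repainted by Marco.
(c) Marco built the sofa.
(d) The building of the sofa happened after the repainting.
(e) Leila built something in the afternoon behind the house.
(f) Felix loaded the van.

(d), (e)

(a) Not entailed — Leila built the sofa, not the ceiling; the ceiling belongs to the repainting event.
(b) Not entailed — Marco repainted the ceiling, not the van; the van belongs to the loading event.
(c) Not entailed — the passage has Leila building the sofa, not Marco.
(d) Entailed — the narrative places the repainting before the building.
(e) Entailed — this follows by dropping conjuncts from the building event's description.
(f) Not entailed — 'was loading' is progressive on an accomplishment; it does not entail the completed 'loaded'.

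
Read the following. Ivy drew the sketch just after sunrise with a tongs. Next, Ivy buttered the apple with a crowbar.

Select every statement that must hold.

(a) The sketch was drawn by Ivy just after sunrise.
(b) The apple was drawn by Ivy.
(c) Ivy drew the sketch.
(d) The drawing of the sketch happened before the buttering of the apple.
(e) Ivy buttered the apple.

(a) Entailed — dropping 'with a tongs' leaves a sub-description the original still satisfies.
(b) Not entailed — Ivy drew the sketch, not the apple; the apple belongs to the buttering event.
(c) Entailed — every conjunct here is already in the original drawing event.
(d) Entailed — the narrative places the drawing before the buttering.
(e) Entailed — dropping 'with a crowbar' leaves a sub-description the original still satisfies.

(a), (c), (d), (e)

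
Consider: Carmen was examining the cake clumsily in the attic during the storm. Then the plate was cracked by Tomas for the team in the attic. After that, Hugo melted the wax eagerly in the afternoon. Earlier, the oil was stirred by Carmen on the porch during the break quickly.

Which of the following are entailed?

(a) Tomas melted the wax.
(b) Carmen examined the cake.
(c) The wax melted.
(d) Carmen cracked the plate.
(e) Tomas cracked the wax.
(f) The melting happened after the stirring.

(b), (c), (f)

(a) Not entailed — the passage has Hugo melting the wax, not Tomas.
(b) Entailed — 'examine' is an activity; 'was examining' entails that some examining happened, so 'examined' holds.
(c) Entailed — 'Hugo melted the wax' is causative; it entails the inchoative 'the wax melted'.
(d) Not entailed — the passage has Tomas cracking the plate, not Carmen.
(e) Not entailed — Tomas cracked the plate, not the wax; the wax belongs to the melting event.
(f) Entailed — the narrative places the stirring before the melting.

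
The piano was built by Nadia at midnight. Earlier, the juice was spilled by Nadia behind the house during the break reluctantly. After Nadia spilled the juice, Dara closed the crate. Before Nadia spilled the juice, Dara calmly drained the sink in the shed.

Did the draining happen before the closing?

yes

The narrative orders the draining before the closing.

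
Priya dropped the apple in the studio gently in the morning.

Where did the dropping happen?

'in the studio' marks the location of the dropping event.

in the studio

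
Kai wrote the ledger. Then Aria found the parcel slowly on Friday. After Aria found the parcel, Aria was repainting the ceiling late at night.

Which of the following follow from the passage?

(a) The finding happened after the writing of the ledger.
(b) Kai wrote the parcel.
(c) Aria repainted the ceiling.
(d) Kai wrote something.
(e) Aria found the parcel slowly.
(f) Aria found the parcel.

(a), (d), (e), (f)

(a) Entailed — the narrative places the writing before the finding.
(b) Not entailed — Kai wrote the ledger, not the parcel; the parcel belongs to the finding event.
(c) Not entailed — 'was repainting' is progressive on an accomplishment; it does not entail the completed 'repainted'.
(d) Entailed — this follows by dropping conjuncts from the writing event's description.
(e) Entailed — dropping 'on Friday' leaves a sub-description the original still satisfies.
(f) Entailed — every conjunct here is already in the original finding event.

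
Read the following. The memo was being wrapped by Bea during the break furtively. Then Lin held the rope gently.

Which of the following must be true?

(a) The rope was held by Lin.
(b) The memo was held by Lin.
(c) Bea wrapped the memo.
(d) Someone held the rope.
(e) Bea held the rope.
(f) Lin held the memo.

(a) Entailed — the original entails any weakening of itself; this just drops 'gently'.
(b) Not entailed — Lin held the rope, not the memo; the memo belongs to the wrapping event.
(c) Not entailed — 'was wrapping' is progressive on an accomplishment; it does not entail the completed 'wrapped'.
(d) Entailed — the original entails any weakening of itself; this just drops 'gently' and generalizes the agent.
(e) Not entailed — the passage has Lin holding the rope, not Bea.
(f) Not entailed — Lin held the rope, not the memo; the memo belongs to the wrapping event.

(a), (d)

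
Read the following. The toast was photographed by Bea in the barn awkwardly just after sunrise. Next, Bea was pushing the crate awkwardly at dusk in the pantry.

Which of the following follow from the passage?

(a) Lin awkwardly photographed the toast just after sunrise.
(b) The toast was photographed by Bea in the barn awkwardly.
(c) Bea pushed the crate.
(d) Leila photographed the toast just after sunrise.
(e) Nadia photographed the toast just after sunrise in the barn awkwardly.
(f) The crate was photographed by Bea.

(b), (c)

(a) Not entailed — the passage has Bea photographing the toast, not Lin.
(b) Entailed — dropping 'just after sunrise' leaves a sub-description the original still satisfies.
(c) Entailed — 'push' is an activity; 'was pushing' entails that some pushing happened, so 'pushed' holds.
(d) Not entailed — the passage has Bea photographing the toast, not Leila.
(e) Not entailed — the passage has Bea photographing the toast, not Nadia.
(f) Not entailed — Bea photographed the toast, not the crate; the crate belongs to the pushing event.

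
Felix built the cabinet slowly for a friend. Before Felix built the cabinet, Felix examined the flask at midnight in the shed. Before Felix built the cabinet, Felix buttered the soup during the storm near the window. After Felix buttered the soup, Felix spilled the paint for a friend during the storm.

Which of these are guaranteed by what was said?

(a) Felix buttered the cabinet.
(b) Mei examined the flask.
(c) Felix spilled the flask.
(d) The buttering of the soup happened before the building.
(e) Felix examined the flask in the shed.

(a) Not entailed — Felix buttered the soup, not the cabinet; the cabinet belongs to the building event.
(b) Not entailed — the passage has Felix examining the flask, not Mei.
(c) Not entailed — Felix spilled the paint, not the flask; the flask belongs to the examining event.
(d) Entailed — the narrative places the buttering before the building.
(e) Entailed — every conjunct here is already in the original examining event.

(d), (e)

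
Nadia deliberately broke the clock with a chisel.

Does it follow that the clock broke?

yes

'Nadia broke the clock' is the causative; it entails the inchoative 'the clock broke'.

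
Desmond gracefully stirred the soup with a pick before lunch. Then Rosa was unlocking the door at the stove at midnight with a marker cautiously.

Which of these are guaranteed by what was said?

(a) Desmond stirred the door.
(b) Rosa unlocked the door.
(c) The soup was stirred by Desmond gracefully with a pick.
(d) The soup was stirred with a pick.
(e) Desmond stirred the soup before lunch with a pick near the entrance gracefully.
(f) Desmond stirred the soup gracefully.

(a) Not entailed — Desmond stirred the soup, not the door; the door belongs to the unlocking event.
(b) Not entailed — 'was unlocking' is progressive on an accomplishment; it does not entail the completed 'unlocked'.
(c) Entailed — this follows by dropping conjuncts from the stirring event's description.
(d) Entailed — the original entails any weakening of itself; this just drops 'gracefully', 'before lunch' and generalizes the agent.
(e) Not entailed — 'near the entrance' adds information not in the original event.
(f) Entailed — this follows by dropping conjuncts from the stirring event's description.

(c), (d), (f)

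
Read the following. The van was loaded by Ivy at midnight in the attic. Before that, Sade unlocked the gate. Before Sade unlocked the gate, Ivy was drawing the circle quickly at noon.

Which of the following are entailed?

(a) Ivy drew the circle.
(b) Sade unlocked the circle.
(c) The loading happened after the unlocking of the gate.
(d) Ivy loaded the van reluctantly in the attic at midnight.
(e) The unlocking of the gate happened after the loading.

(a) Not entailed — 'was drawing' is progressive on an accomplishment; it does not entail the completed 'drew'.
(b) Not entailed — Sade unlocked the gate, not the circle; the circle belongs to the drawing event.
(c) Entailed — the narrative places the unlocking before the loading.
(d) Not entailed — 'reluctantly' adds information not in the original event.
(e) Not entailed — the narrative places the unlocking before the loading, not after.

(c)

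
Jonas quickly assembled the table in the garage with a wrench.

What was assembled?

the table

'the table' marks the patient of the assembling event.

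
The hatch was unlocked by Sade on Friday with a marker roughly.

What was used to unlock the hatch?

a marker

'with a marker' marks the instrument of the unlocking event.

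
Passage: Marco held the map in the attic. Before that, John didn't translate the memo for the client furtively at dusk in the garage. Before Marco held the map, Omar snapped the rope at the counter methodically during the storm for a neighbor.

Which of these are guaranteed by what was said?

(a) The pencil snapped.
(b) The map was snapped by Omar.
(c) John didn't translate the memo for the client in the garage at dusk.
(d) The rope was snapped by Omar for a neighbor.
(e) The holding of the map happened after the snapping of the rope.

(d), (e)

(a) Not entailed — the rope is what snapped, not the pencil.
(b) Not entailed — Omar snapped the rope, not the map; the map belongs to the holding event.
(c) Not entailed — dropping 'furtively' under negation is not valid — the original leaves open that John translated the memo some other way.
(d) Entailed — every conjunct here is already in the original snapping event.
(e) Entailed — the narrative places the snapping before the holding.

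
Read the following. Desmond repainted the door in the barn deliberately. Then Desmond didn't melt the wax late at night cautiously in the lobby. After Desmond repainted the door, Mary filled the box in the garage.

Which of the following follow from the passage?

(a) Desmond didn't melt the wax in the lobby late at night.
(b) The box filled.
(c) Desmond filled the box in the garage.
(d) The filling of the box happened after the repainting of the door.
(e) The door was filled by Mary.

(a) Not entailed — dropping 'cautiously' under negation is not valid — the original leaves open that Desmond melted the wax some other way.
(b) Entailed — 'Mary filled the box' is causative; it entails the inchoative 'the box filled'.
(c) Not entailed — the passage has Mary filling the box, not Desmond.
(d) Entailed — the narrative places the repainting before the filling.
(e) Not entailed — Mary filled the box, not the door; the door belongs to the repainting event.

(b), (d)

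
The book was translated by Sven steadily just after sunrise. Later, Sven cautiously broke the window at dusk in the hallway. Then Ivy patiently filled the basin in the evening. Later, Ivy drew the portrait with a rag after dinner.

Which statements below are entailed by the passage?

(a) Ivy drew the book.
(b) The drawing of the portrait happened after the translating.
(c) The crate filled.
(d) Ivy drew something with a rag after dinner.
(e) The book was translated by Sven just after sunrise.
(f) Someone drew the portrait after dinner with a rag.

(b), (d), (e), (f)

(a) Not entailed — Ivy drew the portrait, not the book; the book belongs to the translating event.
(b) Entailed — the narrative places the translating before the drawing.
(c) Not entailed — the basin is what filled, not the crate.
(d) Entailed — the original entails any weakening of itself; this just generalizes the patient.
(e) Entailed — dropping 'steadily' leaves a sub-description the original still satisfies.
(f) Entailed — every conjunct here is already in the original drawing event.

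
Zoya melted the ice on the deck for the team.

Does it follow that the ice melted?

yes

'Zoya melted the ice' is the causative; it entails the inchoative 'the ice melted'.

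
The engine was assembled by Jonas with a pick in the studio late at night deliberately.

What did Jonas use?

'with a pick' marks the instrument of the assembling event.

a pick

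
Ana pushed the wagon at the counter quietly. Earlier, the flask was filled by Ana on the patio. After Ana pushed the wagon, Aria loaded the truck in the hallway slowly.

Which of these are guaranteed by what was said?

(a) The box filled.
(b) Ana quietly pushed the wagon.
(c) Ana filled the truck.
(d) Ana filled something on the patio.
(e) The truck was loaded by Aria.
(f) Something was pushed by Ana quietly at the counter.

(b), (d), (e), (f)

(a) Not entailed — the flask is what filled, not the box.
(b) Entailed — dropping 'at the counter' leaves a sub-description the original still satisfies.
(c) Not entailed — Ana filled the flask, not the truck; the truck belongs to the loading event.
(d) Entailed — every conjunct here is already in the original filling event.
(e) Entailed — this follows by dropping conjuncts from the loading event's description.
(f) Entailed — the original entails any weakening of itself; this just generalizes the patient.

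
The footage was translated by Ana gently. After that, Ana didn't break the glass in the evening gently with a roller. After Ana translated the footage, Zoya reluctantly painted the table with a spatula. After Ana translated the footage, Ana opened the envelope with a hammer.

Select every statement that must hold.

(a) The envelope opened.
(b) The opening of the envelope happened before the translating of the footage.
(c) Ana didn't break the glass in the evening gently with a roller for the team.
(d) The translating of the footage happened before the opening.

(a) Entailed — 'Ana opened the envelope' is causative; it entails the inchoative 'the envelope opened'.
(b) Not entailed — the narrative places the translating before the opening, not after.
(c) Entailed — under negation, adding a further restriction is entailed: if no such breaking event occurred, none occurred for the team either.
(d) Entailed — the narrative places the translating before the opening.

(a), (c), (d)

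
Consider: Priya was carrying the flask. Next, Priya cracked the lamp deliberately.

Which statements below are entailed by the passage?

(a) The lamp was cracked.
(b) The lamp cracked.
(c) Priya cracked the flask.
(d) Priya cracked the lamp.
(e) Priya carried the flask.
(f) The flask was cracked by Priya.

(a), (b), (d), (e)

(a) Entailed — this follows by dropping conjuncts from the cracking event's description.
(b) Entailed — 'Priya cracked the lamp' is causative; it entails the inchoative 'the lamp cracked'.
(c) Not entailed — Priya cracked the lamp, not the flask; the flask belongs to the carrying event.
(d) Entailed — dropping 'deliberately' leaves a sub-description the original still satisfies.
(e) Entailed — 'carry' is an activity; 'was carrying' entails that some carrying happened, so 'carried' holds.
(f) Not entailed — Priya cracked the lamp, not the flask; the flask belongs to the carrying event.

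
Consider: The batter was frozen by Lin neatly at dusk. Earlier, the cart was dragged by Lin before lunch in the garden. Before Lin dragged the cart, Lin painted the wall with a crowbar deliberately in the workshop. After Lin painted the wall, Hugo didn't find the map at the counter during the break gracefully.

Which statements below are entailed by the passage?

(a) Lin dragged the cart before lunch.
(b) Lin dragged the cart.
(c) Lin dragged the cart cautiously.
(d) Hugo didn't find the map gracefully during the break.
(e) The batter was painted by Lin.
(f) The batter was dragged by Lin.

(a) Entailed — the original entails any weakening of itself; this just drops 'in the garden'.
(b) Entailed — every conjunct here is already in the original dragging event.
(c) Not entailed — 'cautiously' adds information not in the original event.
(d) Not entailed — dropping 'at the counter' under negation is not valid — the original leaves open that Hugo found the map some other way.
(e) Not entailed — Lin painted the wall, not the batter; the batter belongs to the freezing event.
(f) Not entailed — Lin dragged the cart, not the batter; the batter belongs to the freezing event.

(a), (b)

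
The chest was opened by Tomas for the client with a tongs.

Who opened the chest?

'Tomas' marks the agent of the opening event.

Tomas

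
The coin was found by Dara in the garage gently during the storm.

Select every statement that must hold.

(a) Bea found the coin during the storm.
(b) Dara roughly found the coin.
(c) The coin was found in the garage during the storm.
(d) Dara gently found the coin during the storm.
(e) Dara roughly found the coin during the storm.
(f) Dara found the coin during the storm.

(c), (d), (f)

(a) Not entailed — the passage has Dara finding the coin, not Bea.
(b) Not entailed — 'roughly' adds a manner not in (and inconsistent with) the original.
(c) Entailed — dropping 'gently' and generalizing the agent leaves a sub-description the original still satisfies.
(d) Entailed — this follows by dropping conjuncts from the finding event's description.
(e) Not entailed — 'roughly' adds a manner not in (and inconsistent with) the original.
(f) Entailed — dropping 'in the garage', 'gently' leaves a sub-description the original still satisfies.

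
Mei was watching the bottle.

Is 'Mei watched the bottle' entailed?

yes

'watch' is atelic; if Mei was watching the bottle, then Mei watched the bottle (for some time).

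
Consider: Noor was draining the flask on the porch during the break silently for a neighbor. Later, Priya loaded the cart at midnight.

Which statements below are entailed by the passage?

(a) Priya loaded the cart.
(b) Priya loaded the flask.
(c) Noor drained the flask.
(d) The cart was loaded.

(a), (d)

(a) Entailed — dropping 'at midnight' leaves a sub-description the original still satisfies.
(b) Not entailed — Priya loaded the cart, not the flask; the flask belongs to the draining event.
(c) Not entailed — 'was draining' is progressive on an accomplishment; it does not entail the completed 'drained'.
(d) Entailed — the original entails any weakening of itself; this just drops 'at midnight' and generalizes the agent.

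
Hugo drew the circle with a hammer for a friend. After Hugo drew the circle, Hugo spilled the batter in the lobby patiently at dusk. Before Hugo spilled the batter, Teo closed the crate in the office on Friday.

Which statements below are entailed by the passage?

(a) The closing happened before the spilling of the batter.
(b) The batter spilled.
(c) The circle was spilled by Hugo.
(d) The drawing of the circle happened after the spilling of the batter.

(a) Entailed — the narrative places the closing before the spilling.
(b) Entailed — 'Hugo spilled the batter' is causative; it entails the inchoative 'the batter spilled'.
(c) Not entailed — Hugo spilled the batter, not the circle; the circle belongs to the drawing event.
(d) Not entailed — the narrative places the drawing before the spilling, not after.

(a), (b)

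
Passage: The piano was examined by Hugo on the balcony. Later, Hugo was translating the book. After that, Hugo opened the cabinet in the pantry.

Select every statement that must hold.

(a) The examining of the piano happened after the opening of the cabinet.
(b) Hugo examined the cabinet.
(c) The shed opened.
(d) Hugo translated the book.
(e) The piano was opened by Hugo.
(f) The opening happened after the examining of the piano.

(f)

(a) Not entailed — the narrative places the examining before the opening, not after.
(b) Not entailed — Hugo examined the piano, not the cabinet; the cabinet belongs to the opening event.
(c) Not entailed — the cabinet is what opened, not the shed.
(d) Not entailed — 'was translating' is progressive on an accomplishment; it does not entail the completed 'translated'.
(e) Not entailed — Hugo opened the cabinet, not the piano; the piano belongs to the examining event.
(f) Entailed — the narrative places the examining before the opening.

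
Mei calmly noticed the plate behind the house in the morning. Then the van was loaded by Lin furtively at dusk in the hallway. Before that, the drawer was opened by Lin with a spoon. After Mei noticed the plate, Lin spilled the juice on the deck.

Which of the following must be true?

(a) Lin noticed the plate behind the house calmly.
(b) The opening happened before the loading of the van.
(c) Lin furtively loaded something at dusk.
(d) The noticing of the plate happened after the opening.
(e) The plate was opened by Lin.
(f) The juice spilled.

(a) Not entailed — the passage has Mei noticing the plate, not Lin.
(b) Entailed — the narrative places the opening before the loading.
(c) Entailed — every conjunct here is already in the original loading event.
(d) Not entailed — the narrative doesn't order the opening relative to the noticing.
(e) Not entailed — Lin opened the drawer, not the plate; the plate belongs to the noticing event.
(f) Entailed — 'Lin spilled the juice' is causative; it entails the inchoative 'the juice spilled'.

(b), (c), (f)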